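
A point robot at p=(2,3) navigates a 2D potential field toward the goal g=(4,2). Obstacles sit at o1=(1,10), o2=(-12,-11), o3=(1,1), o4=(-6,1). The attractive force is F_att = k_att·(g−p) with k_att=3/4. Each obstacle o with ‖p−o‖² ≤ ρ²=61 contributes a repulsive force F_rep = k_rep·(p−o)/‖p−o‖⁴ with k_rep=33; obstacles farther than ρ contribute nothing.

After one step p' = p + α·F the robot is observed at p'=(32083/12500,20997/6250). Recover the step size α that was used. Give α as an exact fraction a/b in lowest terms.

α = 1/5

F_att = 3/4·(g−p) = 3/4·(2,-1) = (1.5000,-0.7500)
o1: d²=50 ≤ ρ²=61; F_rep = 33·(1,-7)/50² = (0.0132,-0.0924)
o2: d²=392 > ρ²=61 → inactive
o3: d²=5 ≤ ρ²=61; F_rep = 33·(1,2)/5² = (1.3200,2.6400)
o4: d²=68 > ρ²=61 → inactive
F = F_att + ΣF_rep = (2.8332,1.7976)
Δp = p'−p = (0.5666,0.3595); α = Δx/Fx = (7083/12500) / (7083/2500) = 1/5
check: Δy/Fy = (2247/6250) / (2247/1250) = 1/5 ✓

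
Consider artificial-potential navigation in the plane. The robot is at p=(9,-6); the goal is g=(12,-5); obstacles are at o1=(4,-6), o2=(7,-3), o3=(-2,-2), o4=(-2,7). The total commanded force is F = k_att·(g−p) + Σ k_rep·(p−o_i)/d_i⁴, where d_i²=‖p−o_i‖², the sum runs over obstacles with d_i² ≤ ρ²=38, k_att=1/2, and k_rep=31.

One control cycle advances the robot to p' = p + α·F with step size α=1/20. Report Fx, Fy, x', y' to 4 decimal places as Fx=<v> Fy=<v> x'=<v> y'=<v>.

Fx=2.1149 Fy=-0.0503 x'=9.1057 y'=-6.0025

F_att = 1/2·(g−p) = 1/2·(3,1) = (1.5000,0.5000)
o1: d²=25 ≤ ρ²=38; F_rep = 31·(5,0)/25² = (0.2480,0.0000)
o2: d²=13 ≤ ρ²=38; F_rep = 31·(2,-3)/13² = (0.3669,-0.5503)
o3: d²=137 > ρ²=38 → inactive
o4: d²=290 > ρ²=38 → inactive
F = F_att + ΣF_rep = (2.1149,-0.0503)
p' = p + 1/20·F = (9.1057,-6.0025)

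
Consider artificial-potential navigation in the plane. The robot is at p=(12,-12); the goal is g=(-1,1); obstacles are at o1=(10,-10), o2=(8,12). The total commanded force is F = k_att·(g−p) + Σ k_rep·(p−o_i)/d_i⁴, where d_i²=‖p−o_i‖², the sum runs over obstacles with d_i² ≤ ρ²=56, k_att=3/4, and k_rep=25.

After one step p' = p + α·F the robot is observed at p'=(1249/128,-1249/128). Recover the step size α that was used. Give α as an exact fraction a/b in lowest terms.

α = 1/4

F_att = 3/4·(g−p) = 3/4·(-13,13) = (-9.7500,9.7500)
o1: d²=8 ≤ ρ²=56; F_rep = 25·(2,-2)/8² = (0.7812,-0.7812)
o2: d²=592 > ρ²=56 → inactive
F = F_att + ΣF_rep = (-8.9688,8.9688)
Δp = p'−p = (-2.2422,2.2422); α = Δx/Fx = (-287/128) / (-287/32) = 1/4
check: Δy/Fy = (287/128) / (287/32) = 1/4 ✓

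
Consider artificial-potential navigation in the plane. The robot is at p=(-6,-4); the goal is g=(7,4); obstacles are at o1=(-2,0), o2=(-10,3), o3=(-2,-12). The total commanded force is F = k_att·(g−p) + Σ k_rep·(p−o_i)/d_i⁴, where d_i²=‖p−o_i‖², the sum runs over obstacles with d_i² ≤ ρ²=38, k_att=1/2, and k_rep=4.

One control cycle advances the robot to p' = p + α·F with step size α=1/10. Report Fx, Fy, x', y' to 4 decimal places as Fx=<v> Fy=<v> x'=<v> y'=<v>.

F_att = 1/2·(g−p) = 1/2·(13,8) = (6.5000,4.0000)
o1: d²=32 ≤ ρ²=38; F_rep = 4·(-4,-4)/32² = (-0.0156,-0.0156)
o2: d²=65 > ρ²=38 → inactive
o3: d²=80 > ρ²=38 → inactive
F = F_att + ΣF_rep = (6.4844,3.9844)
p' = p + 1/10·F = (-5.3516,-3.6016)

Fx=6.4844 Fy=3.9844 x'=-5.3516 y'=-3.6016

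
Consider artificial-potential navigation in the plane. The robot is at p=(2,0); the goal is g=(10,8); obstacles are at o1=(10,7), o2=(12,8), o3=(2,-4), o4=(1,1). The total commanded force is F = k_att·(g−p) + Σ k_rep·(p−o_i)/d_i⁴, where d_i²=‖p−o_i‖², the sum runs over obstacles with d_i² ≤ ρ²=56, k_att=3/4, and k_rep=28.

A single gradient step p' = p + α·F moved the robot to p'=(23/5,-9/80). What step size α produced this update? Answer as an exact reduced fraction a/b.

α = 1/5

F_att = 3/4·(g−p) = 3/4·(8,8) = (6.0000,6.0000)
o1: d²=113 > ρ²=56 → inactive
o2: d²=164 > ρ²=56 → inactive
o3: d²=16 ≤ ρ²=56; F_rep = 28·(0,4)/16² = (0.0000,0.4375)
o4: d²=2 ≤ ρ²=56; F_rep = 28·(1,-1)/2² = (7.0000,-7.0000)
F = F_att + ΣF_rep = (13.0000,-0.5625)
Δp = p'−p = (2.6000,-0.1125); α = Δx/Fx = (13/5) / (13) = 1/5
check: Δy/Fy = (-9/80) / (-9/16) = 1/5 ✓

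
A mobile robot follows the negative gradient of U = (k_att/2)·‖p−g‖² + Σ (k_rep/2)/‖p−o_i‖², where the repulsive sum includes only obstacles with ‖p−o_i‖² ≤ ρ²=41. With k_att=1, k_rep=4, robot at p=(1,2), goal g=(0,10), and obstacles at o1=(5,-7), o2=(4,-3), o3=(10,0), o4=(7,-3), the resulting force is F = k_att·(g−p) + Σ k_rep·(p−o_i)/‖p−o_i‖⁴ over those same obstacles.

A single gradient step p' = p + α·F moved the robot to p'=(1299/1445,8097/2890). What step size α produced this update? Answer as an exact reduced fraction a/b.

F_att = 1·(g−p) = 1·(-1,8) = (-1.0000,8.0000)
o1: d²=97 > ρ²=41 → inactive
o2: d²=34 ≤ ρ²=41; F_rep = 4·(-3,5)/34² = (-0.0104,0.0173)
o3: d²=85 > ρ²=41 → inactive
o4: d²=61 > ρ²=41 → inactive
F = F_att + ΣF_rep = (-1.0104,8.0173)
Δp = p'−p = (-0.1010,0.8017); α = Δx/Fx = (-146/1445) / (-292/289) = 1/10
check: Δy/Fy = (2317/2890) / (2317/289) = 1/10 ✓

α = 1/10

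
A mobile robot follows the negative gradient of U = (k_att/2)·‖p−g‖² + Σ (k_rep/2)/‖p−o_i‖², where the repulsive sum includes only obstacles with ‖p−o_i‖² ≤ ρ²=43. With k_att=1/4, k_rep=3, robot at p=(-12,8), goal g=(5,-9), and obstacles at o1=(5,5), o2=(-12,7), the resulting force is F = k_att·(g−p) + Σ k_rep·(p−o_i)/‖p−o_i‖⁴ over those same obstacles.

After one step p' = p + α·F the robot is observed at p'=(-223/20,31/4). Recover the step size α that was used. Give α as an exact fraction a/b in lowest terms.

α = 1/5

F_att = 1/4·(g−p) = 1/4·(17,-17) = (4.2500,-4.2500)
o1: d²=298 > ρ²=43 → inactive
o2: d²=1 ≤ ρ²=43; F_rep = 3·(0,1)/1² = (0.0000,3.0000)
F = F_att + ΣF_rep = (4.2500,-1.2500)
Δp = p'−p = (0.8500,-0.2500); α = Δx/Fx = (17/20) / (17/4) = 1/5
check: Δy/Fy = (-1/4) / (-5/4) = 1/5 ✓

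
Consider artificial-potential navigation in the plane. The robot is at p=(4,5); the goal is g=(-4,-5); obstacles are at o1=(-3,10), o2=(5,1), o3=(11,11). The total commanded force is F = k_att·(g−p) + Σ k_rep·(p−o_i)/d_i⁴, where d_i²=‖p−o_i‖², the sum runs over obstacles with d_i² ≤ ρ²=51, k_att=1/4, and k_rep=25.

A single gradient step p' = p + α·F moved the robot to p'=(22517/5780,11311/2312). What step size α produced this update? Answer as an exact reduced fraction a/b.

α = 1/20

F_att = 1/4·(g−p) = 1/4·(-8,-10) = (-2.0000,-2.5000)
o1: d²=74 > ρ²=51 → inactive
o2: d²=17 ≤ ρ²=51; F_rep = 25·(-1,4)/17² = (-0.0865,0.3460)
o3: d²=85 > ρ²=51 → inactive
F = F_att + ΣF_rep = (-2.0865,-2.1540)
Δp = p'−p = (-0.1043,-0.1077); α = Δx/Fx = (-603/5780) / (-603/289) = 1/20
check: Δy/Fy = (-249/2312) / (-1245/578) = 1/20 ✓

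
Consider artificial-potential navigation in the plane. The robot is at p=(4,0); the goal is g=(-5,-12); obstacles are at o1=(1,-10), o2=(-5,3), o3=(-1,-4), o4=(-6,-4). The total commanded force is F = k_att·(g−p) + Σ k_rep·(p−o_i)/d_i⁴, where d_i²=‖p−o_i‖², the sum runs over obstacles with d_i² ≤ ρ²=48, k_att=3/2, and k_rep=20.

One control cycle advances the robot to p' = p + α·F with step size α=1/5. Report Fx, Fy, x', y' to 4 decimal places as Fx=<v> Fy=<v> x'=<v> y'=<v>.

Fx=-13.4405 Fy=-17.9524 x'=1.3119 y'=-3.5905

F_att = 3/2·(g−p) = 3/2·(-9,-12) = (-13.5000,-18.0000)
o1: d²=109 > ρ²=48 → inactive
o2: d²=90 > ρ²=48 → inactive
o3: d²=41 ≤ ρ²=48; F_rep = 20·(5,4)/41² = (0.0595,0.0476)
o4: d²=116 > ρ²=48 → inactive
F = F_att + ΣF_rep = (-13.4405,-17.9524)
p' = p + 1/5·F = (1.3119,-3.5905)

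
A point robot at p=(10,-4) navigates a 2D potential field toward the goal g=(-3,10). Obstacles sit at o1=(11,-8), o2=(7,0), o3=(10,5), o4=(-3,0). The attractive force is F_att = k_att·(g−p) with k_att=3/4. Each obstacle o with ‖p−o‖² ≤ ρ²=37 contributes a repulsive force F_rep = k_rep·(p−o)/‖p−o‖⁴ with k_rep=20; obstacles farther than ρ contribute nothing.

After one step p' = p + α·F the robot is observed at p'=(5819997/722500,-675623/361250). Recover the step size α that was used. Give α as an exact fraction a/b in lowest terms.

α = 1/5

F_att = 3/4·(g−p) = 3/4·(-13,14) = (-9.7500,10.5000)
o1: d²=17 ≤ ρ²=37; F_rep = 20·(-1,4)/17² = (-0.0692,0.2768)
o2: d²=25 ≤ ρ²=37; F_rep = 20·(3,-4)/25² = (0.0960,-0.1280)
o3: d²=81 > ρ²=37 → inactive
o4: d²=185 > ρ²=37 → inactive
F = F_att + ΣF_rep = (-9.7232,10.6488)
Δp = p'−p = (-1.9446,2.1298); α = Δx/Fx = (-1405003/722500) / (-1405003/144500) = 1/5
check: Δy/Fy = (769377/361250) / (769377/72250) = 1/5 ✓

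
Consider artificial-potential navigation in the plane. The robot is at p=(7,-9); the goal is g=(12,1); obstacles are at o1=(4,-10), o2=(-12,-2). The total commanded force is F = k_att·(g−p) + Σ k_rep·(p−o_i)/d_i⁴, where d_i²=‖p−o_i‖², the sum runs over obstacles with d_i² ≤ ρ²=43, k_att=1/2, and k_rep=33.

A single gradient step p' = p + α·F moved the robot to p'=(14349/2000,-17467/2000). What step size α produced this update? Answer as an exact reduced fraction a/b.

F_att = 1/2·(g−p) = 1/2·(5,10) = (2.5000,5.0000)
o1: d²=10 ≤ ρ²=43; F_rep = 33·(3,1)/10² = (0.9900,0.3300)
o2: d²=410 > ρ²=43 → inactive
F = F_att + ΣF_rep = (3.4900,5.3300)
Δp = p'−p = (0.1745,0.2665); α = Δx/Fx = (349/2000) / (349/100) = 1/20
check: Δy/Fy = (533/2000) / (533/100) = 1/20 ✓

α = 1/20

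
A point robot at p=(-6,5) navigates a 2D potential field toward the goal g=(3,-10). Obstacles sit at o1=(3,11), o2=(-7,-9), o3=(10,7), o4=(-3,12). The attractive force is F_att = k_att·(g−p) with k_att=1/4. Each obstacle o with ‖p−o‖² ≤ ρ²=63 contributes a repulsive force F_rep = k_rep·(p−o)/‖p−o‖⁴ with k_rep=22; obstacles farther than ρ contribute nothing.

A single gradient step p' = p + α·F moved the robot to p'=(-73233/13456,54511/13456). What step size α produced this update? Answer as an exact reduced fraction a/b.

α = 1/4

F_att = 1/4·(g−p) = 1/4·(9,-15) = (2.2500,-3.7500)
o1: d²=117 > ρ²=63 → inactive
o2: d²=197 > ρ²=63 → inactive
o3: d²=260 > ρ²=63 → inactive
o4: d²=58 ≤ ρ²=63; F_rep = 22·(-3,-7)/58² = (-0.0196,-0.0458)
F = F_att + ΣF_rep = (2.2304,-3.7958)
Δp = p'−p = (0.5576,-0.9489); α = Δx/Fx = (7503/13456) / (7503/3364) = 1/4
check: Δy/Fy = (-12769/13456) / (-12769/3364) = 1/4 ✓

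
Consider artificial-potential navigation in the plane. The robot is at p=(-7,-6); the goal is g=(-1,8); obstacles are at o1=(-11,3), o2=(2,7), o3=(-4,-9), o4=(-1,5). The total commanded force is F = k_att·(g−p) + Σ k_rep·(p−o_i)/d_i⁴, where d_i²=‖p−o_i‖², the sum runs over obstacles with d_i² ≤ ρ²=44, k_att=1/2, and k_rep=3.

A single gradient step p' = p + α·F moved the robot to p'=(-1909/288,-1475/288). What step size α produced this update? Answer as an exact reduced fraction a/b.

F_att = 1/2·(g−p) = 1/2·(6,14) = (3.0000,7.0000)
o1: d²=97 > ρ²=44 → inactive
o2: d²=250 > ρ²=44 → inactive
o3: d²=18 ≤ ρ²=44; F_rep = 3·(-3,3)/18² = (-0.0278,0.0278)
o4: d²=157 > ρ²=44 → inactive
F = F_att + ΣF_rep = (2.9722,7.0278)
Δp = p'−p = (0.3715,0.8785); α = Δx/Fx = (107/288) / (107/36) = 1/8
check: Δy/Fy = (253/288) / (253/36) = 1/8 ✓

α = 1/8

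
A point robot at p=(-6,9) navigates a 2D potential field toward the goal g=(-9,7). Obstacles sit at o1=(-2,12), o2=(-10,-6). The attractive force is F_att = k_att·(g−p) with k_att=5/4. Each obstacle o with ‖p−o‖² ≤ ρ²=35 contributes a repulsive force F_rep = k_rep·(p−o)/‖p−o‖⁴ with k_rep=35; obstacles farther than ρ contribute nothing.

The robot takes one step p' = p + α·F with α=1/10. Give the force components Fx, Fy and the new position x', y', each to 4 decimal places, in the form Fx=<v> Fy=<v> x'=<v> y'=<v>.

F_att = 5/4·(g−p) = 5/4·(-3,-2) = (-3.7500,-2.5000)
o1: d²=25 ≤ ρ²=35; F_rep = 35·(-4,-3)/25² = (-0.2240,-0.1680)
o2: d²=241 > ρ²=35 → inactive
F = F_att + ΣF_rep = (-3.9740,-2.6680)
p' = p + 1/10·F = (-6.3974,8.7332)

Fx=-3.9740 Fy=-2.6680 x'=-6.3974 y'=8.7332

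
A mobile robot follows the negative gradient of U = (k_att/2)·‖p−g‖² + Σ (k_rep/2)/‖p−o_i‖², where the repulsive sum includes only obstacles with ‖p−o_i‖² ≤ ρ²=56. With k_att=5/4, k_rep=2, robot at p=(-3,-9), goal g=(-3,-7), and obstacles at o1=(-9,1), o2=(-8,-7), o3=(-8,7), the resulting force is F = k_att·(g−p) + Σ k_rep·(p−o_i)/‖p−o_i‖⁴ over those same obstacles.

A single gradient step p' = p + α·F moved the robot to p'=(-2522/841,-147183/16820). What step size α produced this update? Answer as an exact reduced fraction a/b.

F_att = 5/4·(g−p) = 5/4·(0,2) = (0.0000,2.5000)
o1: d²=136 > ρ²=56 → inactive
o2: d²=29 ≤ ρ²=56; F_rep = 2·(5,-2)/29² = (0.0119,-0.0048)
o3: d²=281 > ρ²=56 → inactive
F = F_att + ΣF_rep = (0.0119,2.4952)
Δp = p'−p = (0.0012,0.2495); α = Δx/Fx = (1/841) / (10/841) = 1/10
check: Δy/Fy = (4197/16820) / (4197/1682) = 1/10 ✓

α = 1/10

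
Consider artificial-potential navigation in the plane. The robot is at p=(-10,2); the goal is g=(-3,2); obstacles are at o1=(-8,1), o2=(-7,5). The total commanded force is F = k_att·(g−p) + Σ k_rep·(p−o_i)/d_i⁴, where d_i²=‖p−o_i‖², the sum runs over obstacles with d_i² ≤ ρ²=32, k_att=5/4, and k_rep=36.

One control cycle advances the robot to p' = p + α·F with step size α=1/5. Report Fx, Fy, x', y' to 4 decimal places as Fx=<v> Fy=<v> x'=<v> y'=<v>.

F_att = 5/4·(g−p) = 5/4·(7,0) = (8.7500,0.0000)
o1: d²=5 ≤ ρ²=32; F_rep = 36·(-2,1)/5² = (-2.8800,1.4400)
o2: d²=18 ≤ ρ²=32; F_rep = 36·(-3,-3)/18² = (-0.3333,-0.3333)
F = F_att + ΣF_rep = (5.5367,1.1067)
p' = p + 1/5·F = (-8.8927,2.2213)

Fx=5.5367 Fy=1.1067 x'=-8.8927 y'=2.2213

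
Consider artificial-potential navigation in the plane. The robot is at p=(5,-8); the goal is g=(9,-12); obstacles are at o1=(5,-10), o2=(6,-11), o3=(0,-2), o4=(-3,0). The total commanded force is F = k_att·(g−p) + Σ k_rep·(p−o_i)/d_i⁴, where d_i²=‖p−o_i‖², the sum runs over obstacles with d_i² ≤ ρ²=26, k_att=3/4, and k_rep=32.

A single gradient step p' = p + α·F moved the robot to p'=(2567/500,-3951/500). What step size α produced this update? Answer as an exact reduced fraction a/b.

α = 1/20

F_att = 3/4·(g−p) = 3/4·(4,-4) = (3.0000,-3.0000)
o1: d²=4 ≤ ρ²=26; F_rep = 32·(0,2)/4² = (0.0000,4.0000)
o2: d²=10 ≤ ρ²=26; F_rep = 32·(-1,3)/10² = (-0.3200,0.9600)
o3: d²=61 > ρ²=26 → inactive
o4: d²=128 > ρ²=26 → inactive
F = F_att + ΣF_rep = (2.6800,1.9600)
Δp = p'−p = (0.1340,0.0980); α = Δx/Fx = (67/500) / (67/25) = 1/20
check: Δy/Fy = (49/500) / (49/25) = 1/20 ✓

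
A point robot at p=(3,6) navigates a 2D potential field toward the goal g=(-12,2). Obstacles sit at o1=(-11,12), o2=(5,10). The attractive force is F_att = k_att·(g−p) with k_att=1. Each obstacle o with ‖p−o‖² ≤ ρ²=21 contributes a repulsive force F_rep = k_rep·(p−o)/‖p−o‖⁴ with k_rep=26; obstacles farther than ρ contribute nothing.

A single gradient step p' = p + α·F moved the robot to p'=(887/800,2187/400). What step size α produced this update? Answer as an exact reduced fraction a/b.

F_att = 1·(g−p) = 1·(-15,-4) = (-15.0000,-4.0000)
o1: d²=232 > ρ²=21 → inactive
o2: d²=20 ≤ ρ²=21; F_rep = 26·(-2,-4)/20² = (-0.1300,-0.2600)
F = F_att + ΣF_rep = (-15.1300,-4.2600)
Δp = p'−p = (-1.8913,-0.5325); α = Δx/Fx = (-1513/800) / (-1513/100) = 1/8
check: Δy/Fy = (-213/400) / (-213/50) = 1/8 ✓

α = 1/8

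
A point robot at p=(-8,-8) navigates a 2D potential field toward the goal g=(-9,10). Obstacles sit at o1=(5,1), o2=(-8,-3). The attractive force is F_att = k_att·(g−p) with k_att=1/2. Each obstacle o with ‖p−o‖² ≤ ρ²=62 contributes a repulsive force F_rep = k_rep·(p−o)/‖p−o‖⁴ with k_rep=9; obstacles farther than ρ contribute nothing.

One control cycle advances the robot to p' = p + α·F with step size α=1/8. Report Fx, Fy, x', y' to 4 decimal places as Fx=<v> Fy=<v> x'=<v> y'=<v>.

F_att = 1/2·(g−p) = 1/2·(-1,18) = (-0.5000,9.0000)
o1: d²=250 > ρ²=62 → inactive
o2: d²=25 ≤ ρ²=62; F_rep = 9·(0,-5)/25² = (0.0000,-0.0720)
F = F_att + ΣF_rep = (-0.5000,8.9280)
p' = p + 1/8·F = (-8.0625,-6.8840)

Fx=-0.5000 Fy=8.9280 x'=-8.0625 y'=-6.8840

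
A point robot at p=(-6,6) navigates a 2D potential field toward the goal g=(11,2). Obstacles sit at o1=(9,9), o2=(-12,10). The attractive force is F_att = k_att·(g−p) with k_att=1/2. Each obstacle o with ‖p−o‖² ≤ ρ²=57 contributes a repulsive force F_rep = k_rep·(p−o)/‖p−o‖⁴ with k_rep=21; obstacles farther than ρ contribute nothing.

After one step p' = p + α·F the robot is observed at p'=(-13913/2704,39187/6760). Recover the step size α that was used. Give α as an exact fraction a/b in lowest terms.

F_att = 1/2·(g−p) = 1/2·(17,-4) = (8.5000,-2.0000)
o1: d²=234 > ρ²=57 → inactive
o2: d²=52 ≤ ρ²=57; F_rep = 21·(6,-4)/52² = (0.0466,-0.0311)
F = F_att + ΣF_rep = (8.5466,-2.0311)
Δp = p'−p = (0.8547,-0.2031); α = Δx/Fx = (2311/2704) / (11555/1352) = 1/10
check: Δy/Fy = (-1373/6760) / (-1373/676) = 1/10 ✓

α = 1/10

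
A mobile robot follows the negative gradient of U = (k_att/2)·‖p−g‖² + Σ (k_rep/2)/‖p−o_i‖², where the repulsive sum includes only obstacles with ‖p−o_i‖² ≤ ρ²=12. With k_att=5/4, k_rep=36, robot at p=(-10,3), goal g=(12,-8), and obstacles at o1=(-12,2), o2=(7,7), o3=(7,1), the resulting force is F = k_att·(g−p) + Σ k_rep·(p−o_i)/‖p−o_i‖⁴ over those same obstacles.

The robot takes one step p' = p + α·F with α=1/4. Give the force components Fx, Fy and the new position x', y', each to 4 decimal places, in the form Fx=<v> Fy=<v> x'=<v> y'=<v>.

Fx=30.3800 Fy=-12.3100 x'=-2.4050 y'=-0.0775

F_att = 5/4·(g−p) = 5/4·(22,-11) = (27.5000,-13.7500)
o1: d²=5 ≤ ρ²=12; F_rep = 36·(2,1)/5² = (2.8800,1.4400)
o2: d²=305 > ρ²=12 → inactive
o3: d²=293 > ρ²=12 → inactive
F = F_att + ΣF_rep = (30.3800,-12.3100)
p' = p + 1/4·F = (-2.4050,-0.0775)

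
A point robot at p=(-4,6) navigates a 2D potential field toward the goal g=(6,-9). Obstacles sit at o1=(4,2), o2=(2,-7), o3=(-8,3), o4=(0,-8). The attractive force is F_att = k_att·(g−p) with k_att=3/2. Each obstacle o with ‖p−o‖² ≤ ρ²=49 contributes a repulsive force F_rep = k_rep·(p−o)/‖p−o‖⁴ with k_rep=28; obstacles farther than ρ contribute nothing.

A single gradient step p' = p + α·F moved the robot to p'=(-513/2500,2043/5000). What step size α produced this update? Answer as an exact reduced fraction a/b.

α = 1/4

F_att = 3/2·(g−p) = 3/2·(10,-15) = (15.0000,-22.5000)
o1: d²=80 > ρ²=49 → inactive
o2: d²=205 > ρ²=49 → inactive
o3: d²=25 ≤ ρ²=49; F_rep = 28·(4,3)/25² = (0.1792,0.1344)
o4: d²=212 > ρ²=49 → inactive
F = F_att + ΣF_rep = (15.1792,-22.3656)
Δp = p'−p = (3.7948,-5.5914); α = Δx/Fx = (9487/2500) / (9487/625) = 1/4
check: Δy/Fy = (-27957/5000) / (-27957/1250) = 1/4 ✓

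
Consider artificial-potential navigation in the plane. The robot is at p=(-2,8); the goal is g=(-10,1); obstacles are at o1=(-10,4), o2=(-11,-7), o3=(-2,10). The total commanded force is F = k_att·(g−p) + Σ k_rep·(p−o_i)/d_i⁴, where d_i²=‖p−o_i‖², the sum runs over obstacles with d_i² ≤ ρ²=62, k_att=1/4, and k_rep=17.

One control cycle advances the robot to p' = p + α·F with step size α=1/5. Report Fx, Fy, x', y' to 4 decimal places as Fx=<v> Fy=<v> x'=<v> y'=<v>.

F_att = 1/4·(g−p) = 1/4·(-8,-7) = (-2.0000,-1.7500)
o1: d²=80 > ρ²=62 → inactive
o2: d²=306 > ρ²=62 → inactive
o3: d²=4 ≤ ρ²=62; F_rep = 17·(0,-2)/4² = (0.0000,-2.1250)
F = F_att + ΣF_rep = (-2.0000,-3.8750)
p' = p + 1/5·F = (-2.4000,7.2250)

Fx=-2.0000 Fy=-3.8750 x'=-2.4000 y'=7.2250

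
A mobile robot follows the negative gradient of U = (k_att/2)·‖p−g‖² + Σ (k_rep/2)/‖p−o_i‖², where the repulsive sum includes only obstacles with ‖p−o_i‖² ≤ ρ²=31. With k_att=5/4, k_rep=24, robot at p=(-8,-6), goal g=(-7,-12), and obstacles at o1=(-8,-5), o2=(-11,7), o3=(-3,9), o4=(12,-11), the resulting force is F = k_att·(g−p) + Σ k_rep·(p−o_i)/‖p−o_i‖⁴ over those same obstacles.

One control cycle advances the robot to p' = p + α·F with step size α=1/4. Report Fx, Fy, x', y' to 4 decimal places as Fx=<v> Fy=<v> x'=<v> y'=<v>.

F_att = 5/4·(g−p) = 5/4·(1,-6) = (1.2500,-7.5000)
o1: d²=1 ≤ ρ²=31; F_rep = 24·(0,-1)/1² = (0.0000,-24.0000)
o2: d²=178 > ρ²=31 → inactive
o3: d²=250 > ρ²=31 → inactive
o4: d²=425 > ρ²=31 → inactive
F = F_att + ΣF_rep = (1.2500,-31.5000)
p' = p + 1/4·F = (-7.6875,-13.8750)

Fx=1.2500 Fy=-31.5000 x'=-7.6875 y'=-13.8750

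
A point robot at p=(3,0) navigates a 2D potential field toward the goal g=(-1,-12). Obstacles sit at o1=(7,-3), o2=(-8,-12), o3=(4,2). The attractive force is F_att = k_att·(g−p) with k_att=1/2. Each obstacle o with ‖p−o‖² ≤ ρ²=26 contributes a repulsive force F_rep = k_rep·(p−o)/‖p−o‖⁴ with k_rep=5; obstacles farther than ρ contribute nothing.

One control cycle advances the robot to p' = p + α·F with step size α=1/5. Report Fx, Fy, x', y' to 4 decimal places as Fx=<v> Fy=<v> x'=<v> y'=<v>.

Fx=-2.2320 Fy=-6.3760 x'=2.5536 y'=-1.2752

F_att = 1/2·(g−p) = 1/2·(-4,-12) = (-2.0000,-6.0000)
o1: d²=25 ≤ ρ²=26; F_rep = 5·(-4,3)/25² = (-0.0320,0.0240)
o2: d²=265 > ρ²=26 → inactive
o3: d²=5 ≤ ρ²=26; F_rep = 5·(-1,-2)/5² = (-0.2000,-0.4000)
F = F_att + ΣF_rep = (-2.2320,-6.3760)
p' = p + 1/5·F = (2.5536,-1.2752)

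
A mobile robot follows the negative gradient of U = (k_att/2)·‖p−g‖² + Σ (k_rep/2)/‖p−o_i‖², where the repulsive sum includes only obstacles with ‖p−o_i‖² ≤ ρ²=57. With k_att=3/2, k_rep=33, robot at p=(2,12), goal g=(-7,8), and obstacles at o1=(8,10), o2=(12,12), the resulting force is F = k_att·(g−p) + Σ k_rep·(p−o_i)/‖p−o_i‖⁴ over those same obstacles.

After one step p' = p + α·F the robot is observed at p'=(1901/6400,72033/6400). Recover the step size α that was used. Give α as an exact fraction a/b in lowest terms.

α = 1/8

F_att = 3/2·(g−p) = 3/2·(-9,-4) = (-13.5000,-6.0000)
o1: d²=40 ≤ ρ²=57; F_rep = 33·(-6,2)/40² = (-0.1237,0.0413)
o2: d²=100 > ρ²=57 → inactive
F = F_att + ΣF_rep = (-13.6237,-5.9588)
Δp = p'−p = (-1.7030,-0.7448); α = Δx/Fx = (-10899/6400) / (-10899/800) = 1/8
check: Δy/Fy = (-4767/6400) / (-4767/800) = 1/8 ✓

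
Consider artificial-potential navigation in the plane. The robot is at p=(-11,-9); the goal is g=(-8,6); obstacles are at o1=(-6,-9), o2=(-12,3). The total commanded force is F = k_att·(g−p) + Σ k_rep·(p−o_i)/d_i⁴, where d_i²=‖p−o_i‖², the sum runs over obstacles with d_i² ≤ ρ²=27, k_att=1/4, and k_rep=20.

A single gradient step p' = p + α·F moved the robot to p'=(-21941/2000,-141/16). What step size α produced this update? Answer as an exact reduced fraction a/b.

F_att = 1/4·(g−p) = 1/4·(3,15) = (0.7500,3.7500)
o1: d²=25 ≤ ρ²=27; F_rep = 20·(-5,0)/25² = (-0.1600,0.0000)
o2: d²=145 > ρ²=27 → inactive
F = F_att + ΣF_rep = (0.5900,3.7500)
Δp = p'−p = (0.0295,0.1875); α = Δx/Fx = (59/2000) / (59/100) = 1/20
check: Δy/Fy = (3/16) / (15/4) = 1/20 ✓

α = 1/20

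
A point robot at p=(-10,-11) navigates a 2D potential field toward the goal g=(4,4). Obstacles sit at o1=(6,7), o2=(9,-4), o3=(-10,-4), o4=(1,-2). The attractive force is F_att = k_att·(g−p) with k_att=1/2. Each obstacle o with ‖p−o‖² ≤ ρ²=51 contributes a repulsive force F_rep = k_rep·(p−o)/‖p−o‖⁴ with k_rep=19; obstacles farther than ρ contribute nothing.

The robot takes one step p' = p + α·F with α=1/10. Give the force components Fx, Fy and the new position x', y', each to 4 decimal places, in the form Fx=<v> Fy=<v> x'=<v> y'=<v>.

F_att = 1/2·(g−p) = 1/2·(14,15) = (7.0000,7.5000)
o1: d²=580 > ρ²=51 → inactive
o2: d²=410 > ρ²=51 → inactive
o3: d²=49 ≤ ρ²=51; F_rep = 19·(0,-7)/49² = (0.0000,-0.0554)
o4: d²=202 > ρ²=51 → inactive
F = F_att + ΣF_rep = (7.0000,7.4446)
p' = p + 1/10·F = (-9.3000,-10.2555)

Fx=7.0000 Fy=7.4446 x'=-9.3000 y'=-10.2555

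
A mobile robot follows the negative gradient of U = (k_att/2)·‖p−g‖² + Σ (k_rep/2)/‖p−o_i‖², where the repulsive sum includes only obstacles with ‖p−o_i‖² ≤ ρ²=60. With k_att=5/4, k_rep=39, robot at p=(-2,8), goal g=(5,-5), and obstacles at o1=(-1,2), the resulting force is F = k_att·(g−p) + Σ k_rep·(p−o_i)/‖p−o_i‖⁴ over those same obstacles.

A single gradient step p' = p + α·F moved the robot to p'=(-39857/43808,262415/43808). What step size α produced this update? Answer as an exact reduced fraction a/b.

F_att = 5/4·(g−p) = 5/4·(7,-13) = (8.7500,-16.2500)
o1: d²=37 ≤ ρ²=60; F_rep = 39·(-1,6)/37² = (-0.0285,0.1709)
F = F_att + ΣF_rep = (8.7215,-16.0791)
Δp = p'−p = (1.0902,-2.0099); α = Δx/Fx = (47759/43808) / (47759/5476) = 1/8
check: Δy/Fy = (-88049/43808) / (-88049/5476) = 1/8 ✓

α = 1/8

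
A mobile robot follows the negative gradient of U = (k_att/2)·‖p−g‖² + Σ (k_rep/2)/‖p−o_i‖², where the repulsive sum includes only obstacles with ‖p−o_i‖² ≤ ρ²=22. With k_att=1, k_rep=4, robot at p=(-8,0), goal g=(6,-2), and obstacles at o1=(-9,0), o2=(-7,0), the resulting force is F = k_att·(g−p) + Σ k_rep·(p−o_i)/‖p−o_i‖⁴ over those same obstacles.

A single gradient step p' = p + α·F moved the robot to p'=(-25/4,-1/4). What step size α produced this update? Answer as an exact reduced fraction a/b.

F_att = 1·(g−p) = 1·(14,-2) = (14.0000,-2.0000)
o1: d²=1 ≤ ρ²=22; F_rep = 4·(1,0)/1² = (4.0000,0.0000)
o2: d²=1 ≤ ρ²=22; F_rep = 4·(-1,0)/1² = (-4.0000,0.0000)
F = F_att + ΣF_rep = (14.0000,-2.0000)
Δp = p'−p = (1.7500,-0.2500); α = Δx/Fx = (7/4) / (14) = 1/8
check: Δy/Fy = (-1/4) / (-2) = 1/8 ✓

α = 1/8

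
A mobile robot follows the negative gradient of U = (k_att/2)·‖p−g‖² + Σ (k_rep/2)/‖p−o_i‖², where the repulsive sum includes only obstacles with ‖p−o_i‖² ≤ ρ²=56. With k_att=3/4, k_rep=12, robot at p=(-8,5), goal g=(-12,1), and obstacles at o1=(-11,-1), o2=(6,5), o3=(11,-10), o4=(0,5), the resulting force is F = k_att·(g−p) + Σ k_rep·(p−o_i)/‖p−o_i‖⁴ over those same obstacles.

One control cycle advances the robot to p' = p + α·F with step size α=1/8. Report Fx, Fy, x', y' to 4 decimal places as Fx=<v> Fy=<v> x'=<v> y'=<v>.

F_att = 3/4·(g−p) = 3/4·(-4,-4) = (-3.0000,-3.0000)
o1: d²=45 ≤ ρ²=56; F_rep = 12·(3,6)/45² = (0.0178,0.0356)
o2: d²=196 > ρ²=56 → inactive
o3: d²=586 > ρ²=56 → inactive
o4: d²=64 > ρ²=56 → inactive
F = F_att + ΣF_rep = (-2.9822,-2.9644)
p' = p + 1/8·F = (-8.3728,4.6294)

Fx=-2.9822 Fy=-2.9644 x'=-8.3728 y'=4.6294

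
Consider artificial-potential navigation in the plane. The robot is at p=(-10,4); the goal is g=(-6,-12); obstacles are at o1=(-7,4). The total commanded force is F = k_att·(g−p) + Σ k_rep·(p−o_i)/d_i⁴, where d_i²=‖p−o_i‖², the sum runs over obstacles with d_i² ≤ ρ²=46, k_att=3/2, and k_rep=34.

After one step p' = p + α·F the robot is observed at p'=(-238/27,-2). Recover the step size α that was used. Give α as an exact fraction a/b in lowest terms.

F_att = 3/2·(g−p) = 3/2·(4,-16) = (6.0000,-24.0000)
o1: d²=9 ≤ ρ²=46; F_rep = 34·(-3,0)/9² = (-1.2593,0.0000)
F = F_att + ΣF_rep = (4.7407,-24.0000)
Δp = p'−p = (1.1852,-6.0000); α = Δx/Fx = (32/27) / (128/27) = 1/4
check: Δy/Fy = (-6) / (-24) = 1/4 ✓

α = 1/4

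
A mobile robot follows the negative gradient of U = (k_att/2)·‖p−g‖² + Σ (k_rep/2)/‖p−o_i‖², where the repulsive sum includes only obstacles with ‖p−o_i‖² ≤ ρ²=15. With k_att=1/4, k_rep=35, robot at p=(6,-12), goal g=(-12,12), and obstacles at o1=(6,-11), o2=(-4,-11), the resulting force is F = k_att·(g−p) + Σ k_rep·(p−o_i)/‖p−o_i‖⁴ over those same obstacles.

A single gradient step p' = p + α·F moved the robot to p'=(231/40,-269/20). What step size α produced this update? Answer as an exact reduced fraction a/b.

α = 1/20

F_att = 1/4·(g−p) = 1/4·(-18,24) = (-4.5000,6.0000)
o1: d²=1 ≤ ρ²=15; F_rep = 35·(0,-1)/1² = (0.0000,-35.0000)
o2: d²=101 > ρ²=15 → inactive
F = F_att + ΣF_rep = (-4.5000,-29.0000)
Δp = p'−p = (-0.2250,-1.4500); α = Δx/Fx = (-9/40) / (-9/2) = 1/20
check: Δy/Fy = (-29/20) / (-29) = 1/20 ✓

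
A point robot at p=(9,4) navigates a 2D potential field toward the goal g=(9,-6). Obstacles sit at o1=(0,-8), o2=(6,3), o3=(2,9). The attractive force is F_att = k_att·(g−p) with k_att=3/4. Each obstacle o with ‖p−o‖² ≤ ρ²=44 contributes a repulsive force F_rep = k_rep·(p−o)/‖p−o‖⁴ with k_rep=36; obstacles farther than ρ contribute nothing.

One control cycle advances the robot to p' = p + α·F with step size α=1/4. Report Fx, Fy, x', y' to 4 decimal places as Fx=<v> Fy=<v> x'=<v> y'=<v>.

Fx=1.0800 Fy=-7.1400 x'=9.2700 y'=2.2150

F_att = 3/4·(g−p) = 3/4·(0,-10) = (0.0000,-7.5000)
o1: d²=225 > ρ²=44 → inactive
o2: d²=10 ≤ ρ²=44; F_rep = 36·(3,1)/10² = (1.0800,0.3600)
o3: d²=74 > ρ²=44 → inactive
F = F_att + ΣF_rep = (1.0800,-7.1400)
p' = p + 1/4·F = (9.2700,2.2150)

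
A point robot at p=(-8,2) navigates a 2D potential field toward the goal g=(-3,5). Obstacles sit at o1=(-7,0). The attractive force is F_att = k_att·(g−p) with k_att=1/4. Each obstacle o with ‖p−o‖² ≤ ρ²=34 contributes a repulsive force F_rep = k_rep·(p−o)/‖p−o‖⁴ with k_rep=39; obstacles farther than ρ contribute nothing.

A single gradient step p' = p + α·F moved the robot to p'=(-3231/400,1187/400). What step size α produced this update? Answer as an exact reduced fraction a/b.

α = 1/4

F_att = 1/4·(g−p) = 1/4·(5,3) = (1.2500,0.7500)
o1: d²=5 ≤ ρ²=34; F_rep = 39·(-1,2)/5² = (-1.5600,3.1200)
F = F_att + ΣF_rep = (-0.3100,3.8700)
Δp = p'−p = (-0.0775,0.9675); α = Δx/Fx = (-31/400) / (-31/100) = 1/4
check: Δy/Fy = (387/400) / (387/100) = 1/4 ✓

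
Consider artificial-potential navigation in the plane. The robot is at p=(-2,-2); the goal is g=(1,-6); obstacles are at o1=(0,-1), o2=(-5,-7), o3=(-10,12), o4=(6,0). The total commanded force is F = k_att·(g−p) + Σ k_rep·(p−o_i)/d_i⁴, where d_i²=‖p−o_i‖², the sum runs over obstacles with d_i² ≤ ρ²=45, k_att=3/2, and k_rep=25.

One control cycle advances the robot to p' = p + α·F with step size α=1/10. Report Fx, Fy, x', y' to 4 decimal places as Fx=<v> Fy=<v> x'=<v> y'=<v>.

F_att = 3/2·(g−p) = 3/2·(3,-4) = (4.5000,-6.0000)
o1: d²=5 ≤ ρ²=45; F_rep = 25·(-2,-1)/5² = (-2.0000,-1.0000)
o2: d²=34 ≤ ρ²=45; F_rep = 25·(3,5)/34² = (0.0649,0.1081)
o3: d²=260 > ρ²=45 → inactive
o4: d²=68 > ρ²=45 → inactive
F = F_att + ΣF_rep = (2.5649,-6.8919)
p' = p + 1/10·F = (-1.7435,-2.6892)

Fx=2.5649 Fy=-6.8919 x'=-1.7435 y'=-2.6892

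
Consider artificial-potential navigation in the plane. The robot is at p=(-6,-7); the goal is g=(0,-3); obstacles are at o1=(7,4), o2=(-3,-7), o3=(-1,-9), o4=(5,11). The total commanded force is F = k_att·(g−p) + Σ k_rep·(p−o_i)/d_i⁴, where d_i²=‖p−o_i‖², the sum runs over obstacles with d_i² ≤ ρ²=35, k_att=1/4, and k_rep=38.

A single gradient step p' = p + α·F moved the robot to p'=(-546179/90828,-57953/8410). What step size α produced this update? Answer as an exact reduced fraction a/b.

α = 1/10

F_att = 1/4·(g−p) = 1/4·(6,4) = (1.5000,1.0000)
o1: d²=290 > ρ²=35 → inactive
o2: d²=9 ≤ ρ²=35; F_rep = 38·(-3,0)/9² = (-1.4074,0.0000)
o3: d²=29 ≤ ρ²=35; F_rep = 38·(-5,2)/29² = (-0.2259,0.0904)
o4: d²=445 > ρ²=35 → inactive
F = F_att + ΣF_rep = (-0.1333,1.0904)
Δp = p'−p = (-0.0133,0.1090); α = Δx/Fx = (-1211/90828) / (-6055/45414) = 1/10
check: Δy/Fy = (917/8410) / (917/841) = 1/10 ✓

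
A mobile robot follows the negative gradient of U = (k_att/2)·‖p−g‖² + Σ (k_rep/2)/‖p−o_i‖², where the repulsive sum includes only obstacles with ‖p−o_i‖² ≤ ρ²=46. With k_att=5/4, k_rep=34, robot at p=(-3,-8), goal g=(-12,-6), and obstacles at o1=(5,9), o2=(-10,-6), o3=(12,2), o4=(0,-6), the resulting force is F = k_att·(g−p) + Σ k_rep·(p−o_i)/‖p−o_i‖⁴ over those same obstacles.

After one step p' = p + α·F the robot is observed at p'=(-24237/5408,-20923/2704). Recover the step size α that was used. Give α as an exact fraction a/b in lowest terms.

F_att = 5/4·(g−p) = 5/4·(-9,2) = (-11.2500,2.5000)
o1: d²=353 > ρ²=46 → inactive
o2: d²=53 > ρ²=46 → inactive
o3: d²=325 > ρ²=46 → inactive
o4: d²=13 ≤ ρ²=46; F_rep = 34·(-3,-2)/13² = (-0.6036,-0.4024)
F = F_att + ΣF_rep = (-11.8536,2.0976)
Δp = p'−p = (-1.4817,0.2622); α = Δx/Fx = (-8013/5408) / (-8013/676) = 1/8
check: Δy/Fy = (709/2704) / (709/338) = 1/8 ✓

α = 1/8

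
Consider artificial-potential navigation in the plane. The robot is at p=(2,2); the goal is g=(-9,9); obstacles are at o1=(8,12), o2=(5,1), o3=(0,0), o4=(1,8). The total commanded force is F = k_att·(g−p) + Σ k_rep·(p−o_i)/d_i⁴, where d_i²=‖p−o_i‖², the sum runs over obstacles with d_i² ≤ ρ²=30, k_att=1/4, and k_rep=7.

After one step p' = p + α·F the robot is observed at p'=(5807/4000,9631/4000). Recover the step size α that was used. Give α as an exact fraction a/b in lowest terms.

F_att = 1/4·(g−p) = 1/4·(-11,7) = (-2.7500,1.7500)
o1: d²=136 > ρ²=30 → inactive
o2: d²=10 ≤ ρ²=30; F_rep = 7·(-3,1)/10² = (-0.2100,0.0700)
o3: d²=8 ≤ ρ²=30; F_rep = 7·(2,2)/8² = (0.2188,0.2188)
o4: d²=37 > ρ²=30 → inactive
F = F_att + ΣF_rep = (-2.7412,2.0387)
Δp = p'−p = (-0.5483,0.4078); α = Δx/Fx = (-2193/4000) / (-2193/800) = 1/5
check: Δy/Fy = (1631/4000) / (1631/800) = 1/5 ✓

α = 1/5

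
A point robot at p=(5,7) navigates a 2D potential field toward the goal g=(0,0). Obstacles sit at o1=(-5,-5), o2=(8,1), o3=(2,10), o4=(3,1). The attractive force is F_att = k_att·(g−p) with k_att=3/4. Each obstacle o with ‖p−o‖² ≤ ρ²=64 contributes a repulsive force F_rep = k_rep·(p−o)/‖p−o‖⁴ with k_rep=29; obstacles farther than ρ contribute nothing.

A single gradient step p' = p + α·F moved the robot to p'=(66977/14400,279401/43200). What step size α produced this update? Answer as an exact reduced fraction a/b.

F_att = 3/4·(g−p) = 3/4·(-5,-7) = (-3.7500,-5.2500)
o1: d²=244 > ρ²=64 → inactive
o2: d²=45 ≤ ρ²=64; F_rep = 29·(-3,6)/45² = (-0.0430,0.0859)
o3: d²=18 ≤ ρ²=64; F_rep = 29·(3,-3)/18² = (0.2685,-0.2685)
o4: d²=40 ≤ ρ²=64; F_rep = 29·(2,6)/40² = (0.0362,0.1087)
F = F_att + ΣF_rep = (-3.4882,-5.3238)
Δp = p'−p = (-0.3488,-0.5324); α = Δx/Fx = (-5023/14400) / (-5023/1440) = 1/10
check: Δy/Fy = (-22999/43200) / (-22999/4320) = 1/10 ✓

α = 1/10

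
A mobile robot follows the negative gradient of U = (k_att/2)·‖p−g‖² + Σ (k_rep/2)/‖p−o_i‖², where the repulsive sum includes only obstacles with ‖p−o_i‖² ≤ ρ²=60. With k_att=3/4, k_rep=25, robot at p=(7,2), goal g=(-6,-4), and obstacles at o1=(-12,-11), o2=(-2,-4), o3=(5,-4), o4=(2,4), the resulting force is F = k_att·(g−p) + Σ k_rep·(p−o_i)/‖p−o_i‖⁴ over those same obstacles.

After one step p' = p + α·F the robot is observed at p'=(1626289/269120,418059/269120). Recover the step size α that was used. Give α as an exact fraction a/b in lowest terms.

α = 1/10

F_att = 3/4·(g−p) = 3/4·(-13,-6) = (-9.7500,-4.5000)
o1: d²=530 > ρ²=60 → inactive
o2: d²=117 > ρ²=60 → inactive
o3: d²=40 ≤ ρ²=60; F_rep = 25·(2,6)/40² = (0.0312,0.0938)
o4: d²=29 ≤ ρ²=60; F_rep = 25·(5,-2)/29² = (0.1486,-0.0595)
F = F_att + ΣF_rep = (-9.5701,-4.4657)
Δp = p'−p = (-0.9570,-0.4466); α = Δx/Fx = (-257551/269120) / (-257551/26912) = 1/10
check: Δy/Fy = (-120181/269120) / (-120181/26912) = 1/10 ✓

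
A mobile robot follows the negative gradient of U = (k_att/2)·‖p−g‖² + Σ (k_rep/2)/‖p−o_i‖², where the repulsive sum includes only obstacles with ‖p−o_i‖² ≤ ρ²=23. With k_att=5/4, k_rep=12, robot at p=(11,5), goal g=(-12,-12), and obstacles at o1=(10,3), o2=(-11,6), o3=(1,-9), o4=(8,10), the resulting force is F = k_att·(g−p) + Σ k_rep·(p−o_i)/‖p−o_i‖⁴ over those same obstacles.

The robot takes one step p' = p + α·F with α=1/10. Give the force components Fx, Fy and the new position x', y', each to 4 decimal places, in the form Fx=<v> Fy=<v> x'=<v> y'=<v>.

Fx=-28.2700 Fy=-20.2900 x'=8.1730 y'=2.9710

F_att = 5/4·(g−p) = 5/4·(-23,-17) = (-28.7500,-21.2500)
o1: d²=5 ≤ ρ²=23; F_rep = 12·(1,2)/5² = (0.4800,0.9600)
o2: d²=485 > ρ²=23 → inactive
o3: d²=296 > ρ²=23 → inactive
o4: d²=34 > ρ²=23 → inactive
F = F_att + ΣF_rep = (-28.2700,-20.2900)
p' = p + 1/10·F = (8.1730,2.9710)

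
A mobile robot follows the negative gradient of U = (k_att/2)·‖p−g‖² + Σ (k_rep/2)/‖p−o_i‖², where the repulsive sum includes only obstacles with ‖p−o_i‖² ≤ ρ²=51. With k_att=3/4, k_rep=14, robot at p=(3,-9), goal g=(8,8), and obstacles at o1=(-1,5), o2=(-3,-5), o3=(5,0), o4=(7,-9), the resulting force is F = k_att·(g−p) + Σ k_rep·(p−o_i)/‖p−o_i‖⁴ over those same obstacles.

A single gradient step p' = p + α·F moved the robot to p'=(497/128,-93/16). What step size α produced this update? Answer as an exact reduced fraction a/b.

α = 1/4

F_att = 3/4·(g−p) = 3/4·(5,17) = (3.7500,12.7500)
o1: d²=212 > ρ²=51 → inactive
o2: d²=52 > ρ²=51 → inactive
o3: d²=85 > ρ²=51 → inactive
o4: d²=16 ≤ ρ²=51; F_rep = 14·(-4,0)/16² = (-0.2188,0.0000)
F = F_att + ΣF_rep = (3.5312,12.7500)
Δp = p'−p = (0.8828,3.1875); α = Δx/Fx = (113/128) / (113/32) = 1/4
check: Δy/Fy = (51/16) / (51/4) = 1/4 ✓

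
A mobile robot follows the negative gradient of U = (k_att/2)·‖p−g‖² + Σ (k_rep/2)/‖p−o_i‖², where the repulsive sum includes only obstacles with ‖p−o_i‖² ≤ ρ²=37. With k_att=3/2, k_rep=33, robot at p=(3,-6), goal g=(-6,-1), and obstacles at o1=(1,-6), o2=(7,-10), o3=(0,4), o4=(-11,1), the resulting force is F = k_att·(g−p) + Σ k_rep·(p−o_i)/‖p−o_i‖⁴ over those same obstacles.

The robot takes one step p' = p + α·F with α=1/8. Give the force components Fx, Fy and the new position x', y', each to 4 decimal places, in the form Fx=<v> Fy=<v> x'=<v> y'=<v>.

Fx=-9.5039 Fy=7.6289 x'=1.8120 y'=-5.0464

F_att = 3/2·(g−p) = 3/2·(-9,5) = (-13.5000,7.5000)
o1: d²=4 ≤ ρ²=37; F_rep = 33·(2,0)/4² = (4.1250,0.0000)
o2: d²=32 ≤ ρ²=37; F_rep = 33·(-4,4)/32² = (-0.1289,0.1289)
o3: d²=109 > ρ²=37 → inactive
o4: d²=245 > ρ²=37 → inactive
F = F_att + ΣF_rep = (-9.5039,7.6289)
p' = p + 1/8·F = (1.8120,-5.0464)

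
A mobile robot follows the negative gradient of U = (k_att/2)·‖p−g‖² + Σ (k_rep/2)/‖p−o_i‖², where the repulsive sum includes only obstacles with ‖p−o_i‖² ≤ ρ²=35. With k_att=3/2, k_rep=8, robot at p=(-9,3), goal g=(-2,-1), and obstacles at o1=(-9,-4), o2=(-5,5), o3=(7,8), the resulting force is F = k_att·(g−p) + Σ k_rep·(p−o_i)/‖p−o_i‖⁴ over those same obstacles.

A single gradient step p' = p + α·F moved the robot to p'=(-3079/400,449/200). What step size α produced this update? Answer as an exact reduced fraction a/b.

α = 1/8

F_att = 3/2·(g−p) = 3/2·(7,-4) = (10.5000,-6.0000)
o1: d²=49 > ρ²=35 → inactive
o2: d²=20 ≤ ρ²=35; F_rep = 8·(-4,-2)/20² = (-0.0800,-0.0400)
o3: d²=281 > ρ²=35 → inactive
F = F_att + ΣF_rep = (10.4200,-6.0400)
Δp = p'−p = (1.3025,-0.7550); α = Δx/Fx = (521/400) / (521/50) = 1/8
check: Δy/Fy = (-151/200) / (-151/25) = 1/8 ✓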